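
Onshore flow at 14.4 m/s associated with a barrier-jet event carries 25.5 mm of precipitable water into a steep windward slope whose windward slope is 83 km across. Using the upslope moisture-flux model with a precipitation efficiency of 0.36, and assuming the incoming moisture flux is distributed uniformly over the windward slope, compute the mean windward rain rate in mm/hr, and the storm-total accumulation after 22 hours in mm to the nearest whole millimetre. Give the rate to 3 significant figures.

Incoming column moisture flux per unit ridge length: F = V × PW = 14.4 × 25.5 = 367.2 mm·m/s.
Spread over the 83 km slope with efficiency ε = 0.36: R = ε·F/W = 0.36 × 367.2 / 83000 m = 1.593e-03 mm/s.
R = 1.593e-03 × 3600 = 5.73 mm/hr.
Over 22 h: total = 5.73 × 22 = 126.06 ≈ 126 mm.

R ≈ 5.73 mm/hr; total ≈ 126 mm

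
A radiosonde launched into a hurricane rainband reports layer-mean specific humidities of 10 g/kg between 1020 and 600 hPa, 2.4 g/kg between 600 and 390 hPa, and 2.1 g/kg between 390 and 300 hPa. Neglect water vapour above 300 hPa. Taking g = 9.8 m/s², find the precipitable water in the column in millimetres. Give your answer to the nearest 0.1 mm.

Precipitable water is the column-integrated vapour mass per unit area: PW = (1/g) Σ q̄ Δp, with q in kg/kg and Δp in Pa (1 kg/m² of water = 1 mm).
Layer 1020–600 hPa: Δp = 420 hPa = 42000 Pa, q̄ = 0.01 kg/kg → 0.01 × 42000 / 9.8 = 42.86 mm
Layer 600–390 hPa: Δp = 210 hPa = 21000 Pa, q̄ = 0.0024 kg/kg → 0.0024 × 21000 / 9.8 = 5.14 mm
Layer 390–300 hPa: Δp = 90 hPa = 9000 Pa, q̄ = 0.0021 kg/kg → 0.0021 × 9000 / 9.8 = 1.93 mm
PW = 42.86 + 5.14 + 1.93 = 49.93 ≈ 49.9 mm.

PW ≈ 49.9 mm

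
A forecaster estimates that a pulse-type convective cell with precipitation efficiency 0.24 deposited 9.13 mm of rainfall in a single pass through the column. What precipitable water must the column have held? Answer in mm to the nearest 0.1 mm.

PW ≈ 38.0 mm

PW = rainfall / ε = 9.13 / 0.24 = 38.0 mm.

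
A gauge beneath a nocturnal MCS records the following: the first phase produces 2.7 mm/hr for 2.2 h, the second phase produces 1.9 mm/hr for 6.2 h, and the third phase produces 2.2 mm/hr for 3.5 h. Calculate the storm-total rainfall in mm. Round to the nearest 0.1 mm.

total ≈ 25.4 mm

Total = Σ Rᵢ Δtᵢ = 2.7 × 2.2 + 1.9 × 6.2 + 2.2 × 3.5
      = 5.94 + 11.78 + 7.7 = 25.4 mm.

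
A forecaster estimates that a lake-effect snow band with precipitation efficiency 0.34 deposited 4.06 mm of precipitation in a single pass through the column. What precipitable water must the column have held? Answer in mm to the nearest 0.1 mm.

PW ≈ 11.9 mm

PW = precipitation / ε = 4.06 / 0.34 = 11.9 mm.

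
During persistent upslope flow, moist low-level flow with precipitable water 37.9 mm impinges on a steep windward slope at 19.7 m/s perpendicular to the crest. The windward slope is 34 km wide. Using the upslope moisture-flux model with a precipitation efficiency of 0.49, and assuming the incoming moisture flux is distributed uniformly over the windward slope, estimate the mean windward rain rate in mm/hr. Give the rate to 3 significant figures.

R ≈ 38.7 mm/hr

Incoming column moisture flux per unit ridge length: F = V × PW = 19.7 × 37.9 = 746.63 mm·m/s.
Spread over the 34 km slope with efficiency ε = 0.49: R = ε·F/W = 0.49 × 746.63 / 34000 m = 1.076e-02 mm/s.
R = 1.076e-02 × 3600 = 38.7 mm/hr.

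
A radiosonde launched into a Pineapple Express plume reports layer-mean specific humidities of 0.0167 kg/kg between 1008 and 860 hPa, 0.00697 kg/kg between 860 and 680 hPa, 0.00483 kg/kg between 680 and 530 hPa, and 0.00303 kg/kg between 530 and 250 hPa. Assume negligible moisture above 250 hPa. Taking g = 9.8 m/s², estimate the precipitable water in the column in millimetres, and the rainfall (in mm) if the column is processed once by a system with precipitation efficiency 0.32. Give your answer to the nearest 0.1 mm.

PW ≈ 54.1 mm; rainfall ≈ 17.3 mm

Precipitable water is the column-integrated vapour mass per unit area: PW = (1/g) Σ q̄ Δp, with q in kg/kg and Δp in Pa (1 kg/m² of water = 1 mm).
Layer 1008–860 hPa: Δp = 148 hPa = 14800 Pa, q̄ = 0.0167 kg/kg → 0.0167 × 14800 / 9.8 = 25.22 mm
Layer 860–680 hPa: Δp = 180 hPa = 18000 Pa, q̄ = 0.00697 kg/kg → 0.00697 × 18000 / 9.8 = 12.80 mm
Layer 680–530 hPa: Δp = 150 hPa = 15000 Pa, q̄ = 0.00483 kg/kg → 0.00483 × 15000 / 9.8 = 7.39 mm
Layer 530–250 hPa: Δp = 280 hPa = 28000 Pa, q̄ = 0.00303 kg/kg → 0.00303 × 28000 / 9.8 = 8.66 mm
PW = 25.22 + 12.80 + 7.39 + 8.66 = 54.07 ≈ 54.1 mm.
Rainfall = ε × PW = 0.32 × 54.1 = 17.3 mm.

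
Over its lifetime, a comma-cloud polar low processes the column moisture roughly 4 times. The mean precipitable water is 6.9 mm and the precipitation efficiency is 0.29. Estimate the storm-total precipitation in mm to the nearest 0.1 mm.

Each cycle deposits ε × PW = 0.29 × 6.9 = 2.001 mm.
Over 4 cycles: 4 × 2.001 = 8.0 mm.

precipitation ≈ 8.0 mm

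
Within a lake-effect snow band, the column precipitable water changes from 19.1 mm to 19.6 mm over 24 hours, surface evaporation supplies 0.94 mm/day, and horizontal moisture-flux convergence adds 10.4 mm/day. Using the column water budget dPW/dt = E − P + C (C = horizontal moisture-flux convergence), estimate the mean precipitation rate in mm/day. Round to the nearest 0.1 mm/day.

dPW/dt = (19.6 − 19.1) mm / (24/24 day) = +0.500 mm/day.
P = E + C − dPW/dt = 0.94 + (10.4) − (+0.500) = 10.8 mm/day.

P ≈ 10.8 mm/day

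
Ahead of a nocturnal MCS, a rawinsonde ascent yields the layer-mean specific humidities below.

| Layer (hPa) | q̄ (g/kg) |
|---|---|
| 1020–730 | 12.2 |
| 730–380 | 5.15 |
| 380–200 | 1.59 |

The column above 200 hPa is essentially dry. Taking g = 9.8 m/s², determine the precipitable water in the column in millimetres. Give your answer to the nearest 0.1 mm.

PW ≈ 57.4 mm

Precipitable water is the column-integrated vapour mass per unit area: PW = (1/g) Σ q̄ Δp, with q in kg/kg and Δp in Pa (1 kg/m² of water = 1 mm).
Layer 1020–730 hPa: Δp = 290 hPa = 29000 Pa, q̄ = 0.0122 kg/kg → 0.0122 × 29000 / 9.8 = 36.10 mm
Layer 730–380 hPa: Δp = 350 hPa = 35000 Pa, q̄ = 0.00515 kg/kg → 0.00515 × 35000 / 9.8 = 18.39 mm
Layer 380–200 hPa: Δp = 180 hPa = 18000 Pa, q̄ = 0.00159 kg/kg → 0.00159 × 18000 / 9.8 = 2.92 mm
PW = 36.10 + 18.39 + 2.92 = 57.41 ≈ 57.4 mm.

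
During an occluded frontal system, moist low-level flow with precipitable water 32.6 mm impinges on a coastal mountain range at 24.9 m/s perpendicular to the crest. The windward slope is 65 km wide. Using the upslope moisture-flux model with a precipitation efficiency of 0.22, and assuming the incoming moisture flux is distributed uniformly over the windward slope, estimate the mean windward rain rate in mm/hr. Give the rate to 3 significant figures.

Incoming column moisture flux per unit ridge length: F = V × PW = 24.9 × 32.6 = 811.74 mm·m/s.
Spread over the 65 km slope with efficiency ε = 0.22: R = ε·F/W = 0.22 × 811.74 / 65000 m = 2.747e-03 mm/s.
R = 2.747e-03 × 3600 = 9.89 mm/hr.

R ≈ 9.89 mm/hr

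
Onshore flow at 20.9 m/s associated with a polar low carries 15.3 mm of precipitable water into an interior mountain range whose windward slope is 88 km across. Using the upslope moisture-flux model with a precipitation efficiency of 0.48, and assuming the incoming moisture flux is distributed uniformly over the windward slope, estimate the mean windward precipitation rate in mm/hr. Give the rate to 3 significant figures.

Incoming column moisture flux per unit ridge length: F = V × PW = 20.9 × 15.3 = 319.77 mm·m/s.
Spread over the 88 km slope with efficiency ε = 0.48: R = ε·F/W = 0.48 × 319.77 / 88000 m = 1.744e-03 mm/s.
R = 1.744e-03 × 3600 = 6.28 mm/hr.

R ≈ 6.28 mm/hr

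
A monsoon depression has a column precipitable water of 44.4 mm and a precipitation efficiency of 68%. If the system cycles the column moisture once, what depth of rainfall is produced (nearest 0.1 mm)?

rainfall ≈ 30.2 mm

Rainfall = ε × PW = 0.68 × 44.4 = 30.2 mm.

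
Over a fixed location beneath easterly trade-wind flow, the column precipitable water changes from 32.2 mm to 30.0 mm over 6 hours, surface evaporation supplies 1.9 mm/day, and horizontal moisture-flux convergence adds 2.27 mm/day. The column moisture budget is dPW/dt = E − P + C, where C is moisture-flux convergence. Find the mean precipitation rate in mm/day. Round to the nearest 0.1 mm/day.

P ≈ 13.0 mm/day

dPW/dt = (30.0 − 32.2) mm / (6/24 day) = -8.800 mm/day.
P = E + C − dPW/dt = 1.9 + (2.27) − (-8.800) = 13.0 mm/day.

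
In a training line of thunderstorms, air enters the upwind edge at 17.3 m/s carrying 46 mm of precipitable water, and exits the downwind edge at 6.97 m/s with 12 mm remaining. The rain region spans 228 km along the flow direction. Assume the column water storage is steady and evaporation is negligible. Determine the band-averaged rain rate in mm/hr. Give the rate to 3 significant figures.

Column moisture flux per unit crosswind length is F = V × PW.
Inflow: F_in = 17.3 × 46 = 795.8 mm·m/s
Outflow: F_out = 6.97 × 12 = 83.64 mm·m/s
Steady-state rate R = (F_in − F_out)/L = (795.8 − 83.64) / 228000 m = 3.124e-03 mm/s.
R = 3.124e-03 × 3600 = 11.2 mm/hr.

R ≈ 11.2 mm/hr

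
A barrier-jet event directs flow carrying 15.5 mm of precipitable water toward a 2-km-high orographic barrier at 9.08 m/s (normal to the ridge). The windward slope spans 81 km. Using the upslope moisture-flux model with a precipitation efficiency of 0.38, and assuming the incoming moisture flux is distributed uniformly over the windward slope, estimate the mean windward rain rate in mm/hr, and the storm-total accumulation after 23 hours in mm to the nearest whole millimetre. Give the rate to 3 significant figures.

R ≈ 2.38 mm/hr; total ≈ 55 mm

Incoming column moisture flux per unit ridge length: F = V × PW = 9.08 × 15.5 = 140.74 mm·m/s.
Spread over the 81 km slope with efficiency ε = 0.38: R = ε·F/W = 0.38 × 140.74 / 81000 m = 6.603e-04 mm/s.
R = 6.603e-04 × 3600 = 2.38 mm/hr.
Over 23 h: total = 2.38 × 23 = 54.74 ≈ 55 mm.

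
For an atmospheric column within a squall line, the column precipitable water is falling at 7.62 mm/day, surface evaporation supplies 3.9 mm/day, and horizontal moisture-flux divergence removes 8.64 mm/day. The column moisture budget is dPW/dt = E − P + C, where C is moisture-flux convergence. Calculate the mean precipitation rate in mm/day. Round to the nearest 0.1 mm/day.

dPW/dt = -7.62 mm/day.
P = E + C − dPW/dt = 3.9 + (-8.64) − (-7.62) = 2.9 mm/day.

P ≈ 2.9 mm/day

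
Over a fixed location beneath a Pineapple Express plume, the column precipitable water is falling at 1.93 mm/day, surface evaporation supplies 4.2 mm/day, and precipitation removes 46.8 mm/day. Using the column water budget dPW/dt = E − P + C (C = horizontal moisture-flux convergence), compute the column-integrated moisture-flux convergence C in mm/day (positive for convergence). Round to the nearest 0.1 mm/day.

dPW/dt = -1.93 mm/day.
C = dPW/dt − E + P = (-1.93) − 4.2 + 46.8 = 40.7 mm/day.

C ≈ 40.7 mm/day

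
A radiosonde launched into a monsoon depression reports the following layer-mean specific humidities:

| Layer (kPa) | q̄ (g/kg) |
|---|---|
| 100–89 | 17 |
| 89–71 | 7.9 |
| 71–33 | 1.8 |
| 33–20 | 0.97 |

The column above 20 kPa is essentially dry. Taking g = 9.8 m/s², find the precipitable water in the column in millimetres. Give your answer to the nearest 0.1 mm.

PW ≈ 41.9 mm

Precipitable water is the column-integrated vapour mass per unit area: PW = (1/g) Σ q̄ Δp, with q in kg/kg and Δp in Pa (1 kg/m² of water = 1 mm).
Layer 100–89 kPa: Δp = 110 hPa = 11000 Pa, q̄ = 0.017 kg/kg → 0.017 × 11000 / 9.8 = 19.08 mm
Layer 89–71 kPa: Δp = 180 hPa = 18000 Pa, q̄ = 0.0079 kg/kg → 0.0079 × 18000 / 9.8 = 14.51 mm
Layer 71–33 kPa: Δp = 380 hPa = 38000 Pa, q̄ = 0.0018 kg/kg → 0.0018 × 38000 / 9.8 = 6.98 mm
Layer 33–20 kPa: Δp = 130 hPa = 13000 Pa, q̄ = 0.00097 kg/kg → 0.00097 × 13000 / 9.8 = 1.29 mm
PW = 19.08 + 14.51 + 6.98 + 1.29 = 41.86 ≈ 41.9 mm.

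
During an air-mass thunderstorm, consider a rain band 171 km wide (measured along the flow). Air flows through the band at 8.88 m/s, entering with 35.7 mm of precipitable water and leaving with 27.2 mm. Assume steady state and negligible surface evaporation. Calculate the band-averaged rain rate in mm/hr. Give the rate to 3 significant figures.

R ≈ 1.59 mm/hr

Column moisture flux per unit crosswind length is F = V × PW.
Inflow: F_in = 8.88 × 35.7 = 317.016 mm·m/s
Outflow: F_out = 8.88 × 27.2 = 241.536 mm·m/s
Steady-state rate R = (F_in − F_out)/L = (317.016 − 241.536) / 171000 m = 4.414e-04 mm/s.
R = 4.414e-04 × 3600 = 1.59 mm/hr.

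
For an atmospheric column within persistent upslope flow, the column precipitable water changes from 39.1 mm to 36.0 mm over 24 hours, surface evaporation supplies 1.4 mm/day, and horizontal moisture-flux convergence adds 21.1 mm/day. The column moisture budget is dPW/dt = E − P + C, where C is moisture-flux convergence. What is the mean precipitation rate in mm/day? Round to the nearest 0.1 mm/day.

P ≈ 25.6 mm/day

dPW/dt = (36.0 − 39.1) mm / (24/24 day) = -3.100 mm/day.
P = E + C − dPW/dt = 1.4 + (21.1) − (-3.100) = 25.6 mm/day.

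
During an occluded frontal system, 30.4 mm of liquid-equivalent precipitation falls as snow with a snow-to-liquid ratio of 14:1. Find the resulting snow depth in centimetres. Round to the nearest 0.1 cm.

snow depth ≈ 42.6 cm

Snow depth = liquid × ratio = 30.4 mm × 14 = 425.6 mm = 42.6 cm.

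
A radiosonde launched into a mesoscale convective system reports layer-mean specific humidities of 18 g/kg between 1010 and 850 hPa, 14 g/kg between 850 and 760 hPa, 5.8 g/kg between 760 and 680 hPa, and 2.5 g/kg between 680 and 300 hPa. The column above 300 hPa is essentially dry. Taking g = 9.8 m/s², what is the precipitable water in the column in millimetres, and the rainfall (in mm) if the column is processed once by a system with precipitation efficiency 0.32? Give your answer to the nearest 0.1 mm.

PW ≈ 56.7 mm; rainfall ≈ 18.1 mm

Precipitable water is the column-integrated vapour mass per unit area: PW = (1/g) Σ q̄ Δp, with q in kg/kg and Δp in Pa (1 kg/m² of water = 1 mm).
Layer 1010–850 hPa: Δp = 160 hPa = 16000 Pa, q̄ = 0.018 kg/kg → 0.018 × 16000 / 9.8 = 29.39 mm
Layer 850–760 hPa: Δp = 90 hPa = 9000 Pa, q̄ = 0.014 kg/kg → 0.014 × 9000 / 9.8 = 12.86 mm
Layer 760–680 hPa: Δp = 80 hPa = 8000 Pa, q̄ = 0.0058 kg/kg → 0.0058 × 8000 / 9.8 = 4.73 mm
Layer 680–300 hPa: Δp = 380 hPa = 38000 Pa, q̄ = 0.0025 kg/kg → 0.0025 × 38000 / 9.8 = 9.69 mm
PW = 29.39 + 12.86 + 4.73 + 9.69 = 56.67 ≈ 56.7 mm.
Rainfall = ε × PW = 0.32 × 56.7 = 18.1 mm.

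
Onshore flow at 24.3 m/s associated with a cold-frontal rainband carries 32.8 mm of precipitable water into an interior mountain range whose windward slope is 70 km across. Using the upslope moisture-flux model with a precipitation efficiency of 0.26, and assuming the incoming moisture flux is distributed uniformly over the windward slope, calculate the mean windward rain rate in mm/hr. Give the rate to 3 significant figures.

R ≈ 10.7 mm/hr

Incoming column moisture flux per unit ridge length: F = V × PW = 24.3 × 32.8 = 797.04 mm·m/s.
Spread over the 70 km slope with efficiency ε = 0.26: R = ε·F/W = 0.26 × 797.04 / 70000 m = 2.960e-03 mm/s.
R = 2.960e-03 × 3600 = 10.7 mm/hr.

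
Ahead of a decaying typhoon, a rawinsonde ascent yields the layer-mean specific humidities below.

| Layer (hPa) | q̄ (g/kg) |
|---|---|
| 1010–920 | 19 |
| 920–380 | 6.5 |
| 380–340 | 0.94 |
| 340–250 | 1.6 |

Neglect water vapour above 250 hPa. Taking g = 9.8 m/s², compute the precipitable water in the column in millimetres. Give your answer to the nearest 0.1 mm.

PW ≈ 55.1 mm

Precipitable water is the column-integrated vapour mass per unit area: PW = (1/g) Σ q̄ Δp, with q in kg/kg and Δp in Pa (1 kg/m² of water = 1 mm).
Layer 1010–920 hPa: Δp = 90 hPa = 9000 Pa, q̄ = 0.019 kg/kg → 0.019 × 9000 / 9.8 = 17.45 mm
Layer 920–380 hPa: Δp = 540 hPa = 54000 Pa, q̄ = 0.0065 kg/kg → 0.0065 × 54000 / 9.8 = 35.82 mm
Layer 380–340 hPa: Δp = 40 hPa = 4000 Pa, q̄ = 0.00094 kg/kg → 0.00094 × 4000 / 9.8 = 0.38 mm
Layer 340–250 hPa: Δp = 90 hPa = 9000 Pa, q̄ = 0.0016 kg/kg → 0.0016 × 9000 / 9.8 = 1.47 mm
PW = 17.45 + 35.82 + 0.38 + 1.47 = 55.12 ≈ 55.1 mm.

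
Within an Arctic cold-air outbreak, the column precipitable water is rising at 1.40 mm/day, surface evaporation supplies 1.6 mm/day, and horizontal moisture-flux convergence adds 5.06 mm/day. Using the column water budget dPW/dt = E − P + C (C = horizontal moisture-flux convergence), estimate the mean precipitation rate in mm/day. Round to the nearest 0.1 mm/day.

P ≈ 5.3 mm/day

dPW/dt = +1.40 mm/day.
P = E + C − dPW/dt = 1.6 + (5.06) − (+1.40) = 5.3 mm/day.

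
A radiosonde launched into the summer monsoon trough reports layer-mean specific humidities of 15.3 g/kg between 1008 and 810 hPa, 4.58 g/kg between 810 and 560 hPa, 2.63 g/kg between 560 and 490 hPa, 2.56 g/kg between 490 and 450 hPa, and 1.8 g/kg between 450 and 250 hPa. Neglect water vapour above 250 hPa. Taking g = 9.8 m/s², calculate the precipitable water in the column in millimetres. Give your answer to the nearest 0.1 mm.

Precipitable water is the column-integrated vapour mass per unit area: PW = (1/g) Σ q̄ Δp, with q in kg/kg and Δp in Pa (1 kg/m² of water = 1 mm).
Layer 1008–810 hPa: Δp = 198 hPa = 19800 Pa, q̄ = 0.0153 kg/kg → 0.0153 × 19800 / 9.8 = 30.91 mm
Layer 810–560 hPa: Δp = 250 hPa = 25000 Pa, q̄ = 0.00458 kg/kg → 0.00458 × 25000 / 9.8 = 11.68 mm
Layer 560–490 hPa: Δp = 70 hPa = 7000 Pa, q̄ = 0.00263 kg/kg → 0.00263 × 7000 / 9.8 = 1.88 mm
Layer 490–450 hPa: Δp = 40 hPa = 4000 Pa, q̄ = 0.00256 kg/kg → 0.00256 × 4000 / 9.8 = 1.04 mm
Layer 450–250 hPa: Δp = 200 hPa = 20000 Pa, q̄ = 0.0018 kg/kg → 0.0018 × 20000 / 9.8 = 3.67 mm
PW = 30.91 + 11.68 + 1.88 + 1.04 + 3.67 = 49.18 ≈ 49.2 mm.

PW ≈ 49.2 mm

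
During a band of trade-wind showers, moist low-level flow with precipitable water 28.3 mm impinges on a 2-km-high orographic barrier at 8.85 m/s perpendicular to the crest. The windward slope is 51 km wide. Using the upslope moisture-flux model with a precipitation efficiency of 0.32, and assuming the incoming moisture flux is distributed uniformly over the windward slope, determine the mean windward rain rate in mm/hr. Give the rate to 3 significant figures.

Incoming column moisture flux per unit ridge length: F = V × PW = 8.85 × 28.3 = 250.455 mm·m/s.
Spread over the 51 km slope with efficiency ε = 0.32: R = ε·F/W = 0.32 × 250.455 / 51000 m = 1.571e-03 mm/s.
R = 1.571e-03 × 3600 = 5.66 mm/hr.

R ≈ 5.66 mm/hr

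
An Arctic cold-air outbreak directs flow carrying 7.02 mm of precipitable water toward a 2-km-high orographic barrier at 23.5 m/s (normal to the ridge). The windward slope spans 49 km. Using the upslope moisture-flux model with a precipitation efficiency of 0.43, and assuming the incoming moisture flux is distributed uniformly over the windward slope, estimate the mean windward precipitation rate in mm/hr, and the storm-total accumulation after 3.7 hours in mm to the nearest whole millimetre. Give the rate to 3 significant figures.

R ≈ 5.21 mm/hr; total ≈ 19 mm

Incoming column moisture flux per unit ridge length: F = V × PW = 23.5 × 7.02 = 164.97 mm·m/s.
Spread over the 49 km slope with efficiency ε = 0.43: R = ε·F/W = 0.43 × 164.97 / 49000 m = 1.448e-03 mm/s.
R = 1.448e-03 × 3600 = 5.21 mm/hr.
Over 3.7 h: total = 5.21 × 3.7 = 19.277 ≈ 19 mm.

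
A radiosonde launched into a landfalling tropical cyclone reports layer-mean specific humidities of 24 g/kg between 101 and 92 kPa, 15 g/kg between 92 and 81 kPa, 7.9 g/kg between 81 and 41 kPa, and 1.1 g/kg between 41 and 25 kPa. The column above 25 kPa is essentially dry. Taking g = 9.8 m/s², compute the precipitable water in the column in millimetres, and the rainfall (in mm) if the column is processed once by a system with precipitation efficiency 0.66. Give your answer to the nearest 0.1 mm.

Precipitable water is the column-integrated vapour mass per unit area: PW = (1/g) Σ q̄ Δp, with q in kg/kg and Δp in Pa (1 kg/m² of water = 1 mm).
Layer 101–92 kPa: Δp = 90 hPa = 9000 Pa, q̄ = 0.024 kg/kg → 0.024 × 9000 / 9.8 = 22.04 mm
Layer 92–81 kPa: Δp = 110 hPa = 11000 Pa, q̄ = 0.015 kg/kg → 0.015 × 11000 / 9.8 = 16.84 mm
Layer 81–41 kPa: Δp = 400 hPa = 40000 Pa, q̄ = 0.0079 kg/kg → 0.0079 × 40000 / 9.8 = 32.24 mm
Layer 41–25 kPa: Δp = 160 hPa = 16000 Pa, q̄ = 0.0011 kg/kg → 0.0011 × 16000 / 9.8 = 1.80 mm
PW = 22.04 + 16.84 + 32.24 + 1.80 = 72.92 ≈ 72.9 mm.
Rainfall = ε × PW = 0.66 × 72.9 = 48.1 mm.

PW ≈ 72.9 mm; rainfall ≈ 48.1 mm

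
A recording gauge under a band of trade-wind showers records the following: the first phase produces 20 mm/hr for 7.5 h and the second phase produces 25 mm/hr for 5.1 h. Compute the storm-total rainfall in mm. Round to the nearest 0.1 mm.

total ≈ 277.5 mm

Total = Σ Rᵢ Δtᵢ = 20 × 7.5 + 25 × 5.1
      = 150 + 127.5 = 277.5 mm.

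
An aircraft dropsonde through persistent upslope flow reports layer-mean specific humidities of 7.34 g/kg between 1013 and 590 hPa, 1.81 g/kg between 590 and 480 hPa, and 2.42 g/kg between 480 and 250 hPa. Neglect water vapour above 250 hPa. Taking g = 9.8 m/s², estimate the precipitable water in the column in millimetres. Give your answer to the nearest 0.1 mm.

Precipitable water is the column-integrated vapour mass per unit area: PW = (1/g) Σ q̄ Δp, with q in kg/kg and Δp in Pa (1 kg/m² of water = 1 mm).
Layer 1013–590 hPa: Δp = 423 hPa = 42300 Pa, q̄ = 0.00734 kg/kg → 0.00734 × 42300 / 9.8 = 31.68 mm
Layer 590–480 hPa: Δp = 110 hPa = 11000 Pa, q̄ = 0.00181 kg/kg → 0.00181 × 11000 / 9.8 = 2.03 mm
Layer 480–250 hPa: Δp = 230 hPa = 23000 Pa, q̄ = 0.00242 kg/kg → 0.00242 × 23000 / 9.8 = 5.68 mm
PW = 31.68 + 2.03 + 5.68 = 39.39 ≈ 39.4 mm.

PW ≈ 39.4 mm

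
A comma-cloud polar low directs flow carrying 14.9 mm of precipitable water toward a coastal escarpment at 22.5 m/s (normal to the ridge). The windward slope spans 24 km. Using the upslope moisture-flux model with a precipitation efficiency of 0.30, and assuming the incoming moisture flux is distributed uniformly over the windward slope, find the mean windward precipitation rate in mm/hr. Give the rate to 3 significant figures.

Incoming column moisture flux per unit ridge length: F = V × PW = 22.5 × 14.9 = 335.25 mm·m/s.
Spread over the 24 km slope with efficiency ε = 0.30: R = ε·F/W = 0.30 × 335.25 / 24000 m = 4.191e-03 mm/s.
R = 4.191e-03 × 3600 = 15.1 mm/hr.

R ≈ 15.1 mm/hr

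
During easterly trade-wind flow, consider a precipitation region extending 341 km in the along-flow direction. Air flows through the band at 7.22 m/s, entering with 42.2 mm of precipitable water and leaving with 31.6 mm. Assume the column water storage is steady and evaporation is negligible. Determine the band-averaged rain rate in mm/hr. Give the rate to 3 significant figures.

R ≈ 0.808 mm/hr

Column moisture flux per unit crosswind length is F = V × PW.
Inflow: F_in = 7.22 × 42.2 = 304.684 mm·m/s
Outflow: F_out = 7.22 × 31.6 = 228.152 mm·m/s
Steady-state rate R = (F_in − F_out)/L = (304.684 − 228.152) / 341000 m = 2.244e-04 mm/s.
R = 2.244e-04 × 3600 = 0.808 mm/hr.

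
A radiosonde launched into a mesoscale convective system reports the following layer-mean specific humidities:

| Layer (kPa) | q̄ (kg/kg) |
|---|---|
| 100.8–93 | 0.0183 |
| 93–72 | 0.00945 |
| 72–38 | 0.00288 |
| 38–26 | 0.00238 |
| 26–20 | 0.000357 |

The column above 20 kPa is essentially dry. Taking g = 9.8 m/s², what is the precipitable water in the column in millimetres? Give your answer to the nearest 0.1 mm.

Precipitable water is the column-integrated vapour mass per unit area: PW = (1/g) Σ q̄ Δp, with q in kg/kg and Δp in Pa (1 kg/m² of water = 1 mm).
Layer 100.8–93 kPa: Δp = 78 hPa = 7800 Pa, q̄ = 0.0183 kg/kg → 0.0183 × 7800 / 9.8 = 14.57 mm
Layer 93–72 kPa: Δp = 210 hPa = 21000 Pa, q̄ = 0.00945 kg/kg → 0.00945 × 21000 / 9.8 = 20.25 mm
Layer 72–38 kPa: Δp = 340 hPa = 34000 Pa, q̄ = 0.00288 kg/kg → 0.00288 × 34000 / 9.8 = 9.99 mm
Layer 38–26 kPa: Δp = 120 hPa = 12000 Pa, q̄ = 0.00238 kg/kg → 0.00238 × 12000 / 9.8 = 2.91 mm
Layer 26–20 kPa: Δp = 60 hPa = 6000 Pa, q̄ = 0.000357 kg/kg → 0.000357 × 6000 / 9.8 = 0.22 mm
PW = 14.57 + 20.25 + 9.99 + 2.91 + 0.22 = 47.94 ≈ 47.9 mm.

PW ≈ 47.9 mm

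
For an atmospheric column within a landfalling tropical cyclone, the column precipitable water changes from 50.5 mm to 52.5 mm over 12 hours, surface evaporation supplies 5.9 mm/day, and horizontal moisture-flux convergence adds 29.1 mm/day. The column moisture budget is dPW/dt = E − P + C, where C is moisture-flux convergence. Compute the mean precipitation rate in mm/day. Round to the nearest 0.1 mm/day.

P ≈ 31.0 mm/day

dPW/dt = (52.5 − 50.5) mm / (12/24 day) = +4.000 mm/day.
P = E + C − dPW/dt = 5.9 + (29.1) − (+4.000) = 31.0 mm/day.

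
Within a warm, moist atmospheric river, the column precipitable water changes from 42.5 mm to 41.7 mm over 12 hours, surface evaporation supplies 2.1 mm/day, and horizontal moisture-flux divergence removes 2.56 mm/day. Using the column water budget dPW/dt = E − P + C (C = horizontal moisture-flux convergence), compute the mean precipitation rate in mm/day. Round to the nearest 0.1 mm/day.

dPW/dt = (41.7 − 42.5) mm / (12/24 day) = -1.600 mm/day.
P = E + C − dPW/dt = 2.1 + (-2.56) − (-1.600) = 1.1 mm/day.

P ≈ 1.1 mm/day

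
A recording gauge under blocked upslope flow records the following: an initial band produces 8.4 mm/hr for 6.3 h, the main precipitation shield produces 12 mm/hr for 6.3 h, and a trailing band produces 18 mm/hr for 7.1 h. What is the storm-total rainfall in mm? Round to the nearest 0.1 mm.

Total = Σ Rᵢ Δtᵢ = 8.4 × 6.3 + 12 × 6.3 + 18 × 7.1
      = 52.92 + 75.6 + 127.8 = 256.3 mm.

total ≈ 256.3 mm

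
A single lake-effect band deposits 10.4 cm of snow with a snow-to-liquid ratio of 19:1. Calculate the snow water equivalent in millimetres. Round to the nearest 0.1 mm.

SWE = snow depth / ratio = 10.4 cm / 19 = 0.547 cm = 5.5 mm.

SWE ≈ 5.5 mm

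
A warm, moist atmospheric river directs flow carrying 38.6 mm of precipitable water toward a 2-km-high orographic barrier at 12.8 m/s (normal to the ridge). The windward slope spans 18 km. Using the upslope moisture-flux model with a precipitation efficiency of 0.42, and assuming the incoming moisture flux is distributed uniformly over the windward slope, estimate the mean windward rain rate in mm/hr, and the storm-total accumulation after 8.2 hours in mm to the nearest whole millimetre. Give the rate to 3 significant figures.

Incoming column moisture flux per unit ridge length: F = V × PW = 12.8 × 38.6 = 494.08 mm·m/s.
Spread over the 18 km slope with efficiency ε = 0.42: R = ε·F/W = 0.42 × 494.08 / 18000 m = 1.153e-02 mm/s.
R = 1.153e-02 × 3600 = 41.5 mm/hr.
Over 8.2 h: total = 41.5 × 8.2 = 340.3 ≈ 340 mm.

R ≈ 41.5 mm/hr; total ≈ 340 mm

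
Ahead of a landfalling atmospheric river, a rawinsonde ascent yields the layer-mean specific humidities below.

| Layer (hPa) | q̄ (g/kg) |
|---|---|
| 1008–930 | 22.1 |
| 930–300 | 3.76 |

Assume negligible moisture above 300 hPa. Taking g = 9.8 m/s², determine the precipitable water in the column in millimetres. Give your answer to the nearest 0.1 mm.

PW ≈ 41.8 mm

Precipitable water is the column-integrated vapour mass per unit area: PW = (1/g) Σ q̄ Δp, with q in kg/kg and Δp in Pa (1 kg/m² of water = 1 mm).
Layer 1008–930 hPa: Δp = 78 hPa = 7800 Pa, q̄ = 0.0221 kg/kg → 0.0221 × 7800 / 9.8 = 17.59 mm
Layer 930–300 hPa: Δp = 630 hPa = 63000 Pa, q̄ = 0.00376 kg/kg → 0.00376 × 63000 / 9.8 = 24.17 mm
PW = 17.59 + 24.17 = 41.76 ≈ 41.8 mm.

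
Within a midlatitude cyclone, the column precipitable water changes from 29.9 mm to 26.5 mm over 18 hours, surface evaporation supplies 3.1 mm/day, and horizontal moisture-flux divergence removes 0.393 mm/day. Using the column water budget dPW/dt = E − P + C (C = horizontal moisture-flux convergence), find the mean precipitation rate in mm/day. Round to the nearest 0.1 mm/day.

dPW/dt = (26.5 − 29.9) mm / (18/24 day) = -4.533 mm/day.
P = E + C − dPW/dt = 3.1 + (-0.393) − (-4.533) = 7.2 mm/day.

P ≈ 7.2 mm/day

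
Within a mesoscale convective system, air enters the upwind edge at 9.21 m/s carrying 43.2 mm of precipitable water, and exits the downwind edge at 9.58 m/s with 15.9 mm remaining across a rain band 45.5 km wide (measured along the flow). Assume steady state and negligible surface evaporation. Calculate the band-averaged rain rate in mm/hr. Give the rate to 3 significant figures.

R ≈ 19.4 mm/hr

Column moisture flux per unit crosswind length is F = V × PW.
Inflow: F_in = 9.21 × 43.2 = 397.872 mm·m/s
Outflow: F_out = 9.58 × 15.9 = 152.322 mm·m/s
Steady-state rate R = (F_in − F_out)/L = (397.872 − 152.322) / 45500 m = 5.397e-03 mm/s.
R = 5.397e-03 × 3600 = 19.4 mm/hr.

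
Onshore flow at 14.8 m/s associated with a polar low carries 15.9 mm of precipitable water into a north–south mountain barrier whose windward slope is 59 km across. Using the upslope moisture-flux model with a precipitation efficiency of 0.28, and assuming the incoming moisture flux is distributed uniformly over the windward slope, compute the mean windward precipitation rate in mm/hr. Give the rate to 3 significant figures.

Incoming column moisture flux per unit ridge length: F = V × PW = 14.8 × 15.9 = 235.32 mm·m/s.
Spread over the 59 km slope with efficiency ε = 0.28: R = ε·F/W = 0.28 × 235.32 / 59000 m = 1.117e-03 mm/s.
R = 1.117e-03 × 3600 = 4.02 mm/hr.

R ≈ 4.02 mm/hr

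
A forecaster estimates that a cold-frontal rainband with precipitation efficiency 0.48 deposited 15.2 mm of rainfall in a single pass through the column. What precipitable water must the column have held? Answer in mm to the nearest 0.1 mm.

PW ≈ 31.7 mm

PW = rainfall / ε = 15.2 / 0.48 = 31.7 mm.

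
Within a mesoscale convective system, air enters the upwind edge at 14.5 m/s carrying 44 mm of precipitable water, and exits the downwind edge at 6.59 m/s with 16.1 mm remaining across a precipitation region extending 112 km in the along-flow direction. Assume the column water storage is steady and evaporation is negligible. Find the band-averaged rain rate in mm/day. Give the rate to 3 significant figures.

Column moisture flux per unit crosswind length is F = V × PW.
Inflow: F_in = 14.5 × 44 = 638 mm·m/s
Outflow: F_out = 6.59 × 16.1 = 106.099 mm·m/s
Steady-state rate R = (F_in − F_out)/L = (638 − 106.099) / 112000 m = 4.749e-03 mm/s.
R = 4.749e-03 × 3600 × 24 = 410 mm/day.

R ≈ 410 mm/day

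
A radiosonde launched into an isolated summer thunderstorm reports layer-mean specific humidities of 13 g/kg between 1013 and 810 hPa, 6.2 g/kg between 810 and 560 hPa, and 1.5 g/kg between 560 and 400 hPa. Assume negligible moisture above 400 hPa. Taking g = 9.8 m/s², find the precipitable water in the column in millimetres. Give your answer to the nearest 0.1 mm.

PW ≈ 45.2 mm

Precipitable water is the column-integrated vapour mass per unit area: PW = (1/g) Σ q̄ Δp, with q in kg/kg and Δp in Pa (1 kg/m² of water = 1 mm).
Layer 1013–810 hPa: Δp = 203 hPa = 20300 Pa, q̄ = 0.013 kg/kg → 0.013 × 20300 / 9.8 = 26.93 mm
Layer 810–560 hPa: Δp = 250 hPa = 25000 Pa, q̄ = 0.0062 kg/kg → 0.0062 × 25000 / 9.8 = 15.82 mm
Layer 560–400 hPa: Δp = 160 hPa = 16000 Pa, q̄ = 0.0015 kg/kg → 0.0015 × 16000 / 9.8 = 2.45 mm
PW = 26.93 + 15.82 + 2.45 = 45.20 ≈ 45.2 mm.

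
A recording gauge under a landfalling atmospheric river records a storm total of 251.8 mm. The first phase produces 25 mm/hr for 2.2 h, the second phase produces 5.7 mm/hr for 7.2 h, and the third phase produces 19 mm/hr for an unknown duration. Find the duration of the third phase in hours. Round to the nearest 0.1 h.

duration ≈ 8.2 h

Known phases: 25 × 2.2 + 5.7 × 7.2 = 55 + 41.04 = 96.04 mm.
Remaining depth = 251.8 − 96.04 = 155.76 mm.
Duration = 155.76 / 19 = 8.2 h.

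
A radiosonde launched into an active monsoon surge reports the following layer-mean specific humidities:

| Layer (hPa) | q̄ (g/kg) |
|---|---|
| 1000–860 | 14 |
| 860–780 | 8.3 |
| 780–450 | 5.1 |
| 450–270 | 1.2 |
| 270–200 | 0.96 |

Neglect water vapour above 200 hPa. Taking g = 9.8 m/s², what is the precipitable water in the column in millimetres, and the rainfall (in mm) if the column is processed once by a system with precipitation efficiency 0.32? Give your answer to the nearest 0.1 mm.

Precipitable water is the column-integrated vapour mass per unit area: PW = (1/g) Σ q̄ Δp, with q in kg/kg and Δp in Pa (1 kg/m² of water = 1 mm).
Layer 1000–860 hPa: Δp = 140 hPa = 14000 Pa, q̄ = 0.014 kg/kg → 0.014 × 14000 / 9.8 = 20.00 mm
Layer 860–780 hPa: Δp = 80 hPa = 8000 Pa, q̄ = 0.0083 kg/kg → 0.0083 × 8000 / 9.8 = 6.78 mm
Layer 780–450 hPa: Δp = 330 hPa = 33000 Pa, q̄ = 0.0051 kg/kg → 0.0051 × 33000 / 9.8 = 17.17 mm
Layer 450–270 hPa: Δp = 180 hPa = 18000 Pa, q̄ = 0.0012 kg/kg → 0.0012 × 18000 / 9.8 = 2.20 mm
Layer 270–200 hPa: Δp = 70 hPa = 7000 Pa, q̄ = 0.00096 kg/kg → 0.00096 × 7000 / 9.8 = 0.69 mm
PW = 20.00 + 6.78 + 17.17 + 2.20 + 0.69 = 46.84 ≈ 46.8 mm.
Rainfall = ε × PW = 0.32 × 46.8 = 15.0 mm.

PW ≈ 46.8 mm; rainfall ≈ 15.0 mm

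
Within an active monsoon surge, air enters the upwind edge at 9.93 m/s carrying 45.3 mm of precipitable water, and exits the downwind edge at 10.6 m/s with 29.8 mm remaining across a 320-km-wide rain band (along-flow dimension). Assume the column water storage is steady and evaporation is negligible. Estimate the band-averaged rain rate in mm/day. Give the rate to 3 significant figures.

Column moisture flux per unit crosswind length is F = V × PW.
Inflow: F_in = 9.93 × 45.3 = 449.829 mm·m/s
Outflow: F_out = 10.6 × 29.8 = 315.88 mm·m/s
Steady-state rate R = (F_in − F_out)/L = (449.829 − 315.88) / 320000 m = 4.186e-04 mm/s.
R = 4.186e-04 × 3600 × 24 = 36.2 mm/day.

R ≈ 36.2 mm/day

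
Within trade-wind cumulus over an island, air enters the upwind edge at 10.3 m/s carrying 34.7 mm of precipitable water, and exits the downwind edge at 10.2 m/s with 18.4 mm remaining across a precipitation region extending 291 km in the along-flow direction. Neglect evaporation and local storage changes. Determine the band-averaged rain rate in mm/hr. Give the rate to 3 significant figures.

R ≈ 2.10 mm/hr

Column moisture flux per unit crosswind length is F = V × PW.
Inflow: F_in = 10.3 × 34.7 = 357.41 mm·m/s
Outflow: F_out = 10.2 × 18.4 = 187.68 mm·m/s
Steady-state rate R = (F_in − F_out)/L = (357.41 − 187.68) / 291000 m = 5.833e-04 mm/s.
R = 5.833e-04 × 3600 = 2.10 mm/hr.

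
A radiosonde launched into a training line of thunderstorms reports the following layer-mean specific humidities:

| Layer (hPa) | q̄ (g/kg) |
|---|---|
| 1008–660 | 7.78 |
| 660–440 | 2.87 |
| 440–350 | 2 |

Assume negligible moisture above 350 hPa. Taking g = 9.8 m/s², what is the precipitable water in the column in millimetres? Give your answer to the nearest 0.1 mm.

Precipitable water is the column-integrated vapour mass per unit area: PW = (1/g) Σ q̄ Δp, with q in kg/kg and Δp in Pa (1 kg/m² of water = 1 mm).
Layer 1008–660 hPa: Δp = 348 hPa = 34800 Pa, q̄ = 0.00778 kg/kg → 0.00778 × 34800 / 9.8 = 27.63 mm
Layer 660–440 hPa: Δp = 220 hPa = 22000 Pa, q̄ = 0.00287 kg/kg → 0.00287 × 22000 / 9.8 = 6.44 mm
Layer 440–350 hPa: Δp = 90 hPa = 9000 Pa, q̄ = 0.002 kg/kg → 0.002 × 9000 / 9.8 = 1.84 mm
PW = 27.63 + 6.44 + 1.84 = 35.91 ≈ 35.9 mm.

PW ≈ 35.9 mm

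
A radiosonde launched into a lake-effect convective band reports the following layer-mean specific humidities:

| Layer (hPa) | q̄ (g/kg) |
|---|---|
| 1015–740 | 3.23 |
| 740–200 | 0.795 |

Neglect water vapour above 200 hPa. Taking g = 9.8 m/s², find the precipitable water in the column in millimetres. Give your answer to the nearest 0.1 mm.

PW ≈ 13.4 mm

Precipitable water is the column-integrated vapour mass per unit area: PW = (1/g) Σ q̄ Δp, with q in kg/kg and Δp in Pa (1 kg/m² of water = 1 mm).
Layer 1015–740 hPa: Δp = 275 hPa = 27500 Pa, q̄ = 0.00323 kg/kg → 0.00323 × 27500 / 9.8 = 9.06 mm
Layer 740–200 hPa: Δp = 540 hPa = 54000 Pa, q̄ = 0.000795 kg/kg → 0.000795 × 54000 / 9.8 = 4.38 mm
PW = 9.06 + 4.38 = 13.44 ≈ 13.4 mm.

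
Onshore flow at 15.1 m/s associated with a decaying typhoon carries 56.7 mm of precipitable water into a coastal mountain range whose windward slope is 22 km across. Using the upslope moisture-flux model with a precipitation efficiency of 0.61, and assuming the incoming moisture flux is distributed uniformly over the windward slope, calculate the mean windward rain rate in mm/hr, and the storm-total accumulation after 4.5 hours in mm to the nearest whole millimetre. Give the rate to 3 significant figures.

Incoming column moisture flux per unit ridge length: F = V × PW = 15.1 × 56.7 = 856.17 mm·m/s.
Spread over the 22 km slope with efficiency ε = 0.61: R = ε·F/W = 0.61 × 856.17 / 22000 m = 2.374e-02 mm/s.
R = 2.374e-02 × 3600 = 85.5 mm/hr.
Over 4.5 h: total = 85.5 × 4.5 = 384.75 ≈ 385 mm.

R ≈ 85.5 mm/hr; total ≈ 385 mm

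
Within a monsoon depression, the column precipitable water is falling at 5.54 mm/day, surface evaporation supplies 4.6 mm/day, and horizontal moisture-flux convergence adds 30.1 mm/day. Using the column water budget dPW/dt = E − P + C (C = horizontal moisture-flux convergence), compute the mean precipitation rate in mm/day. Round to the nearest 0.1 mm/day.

P ≈ 40.2 mm/day

dPW/dt = -5.54 mm/day.
P = E + C − dPW/dt = 4.6 + (30.1) − (-5.54) = 40.2 mm/day.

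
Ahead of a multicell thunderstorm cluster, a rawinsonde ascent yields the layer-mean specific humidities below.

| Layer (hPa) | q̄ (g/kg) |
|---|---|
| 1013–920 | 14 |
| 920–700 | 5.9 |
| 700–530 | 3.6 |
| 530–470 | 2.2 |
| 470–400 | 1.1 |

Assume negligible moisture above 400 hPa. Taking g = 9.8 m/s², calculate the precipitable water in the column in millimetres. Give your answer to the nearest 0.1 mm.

Precipitable water is the column-integrated vapour mass per unit area: PW = (1/g) Σ q̄ Δp, with q in kg/kg and Δp in Pa (1 kg/m² of water = 1 mm).
Layer 1013–920 hPa: Δp = 93 hPa = 9300 Pa, q̄ = 0.014 kg/kg → 0.014 × 9300 / 9.8 = 13.29 mm
Layer 920–700 hPa: Δp = 220 hPa = 22000 Pa, q̄ = 0.0059 kg/kg → 0.0059 × 22000 / 9.8 = 13.24 mm
Layer 700–530 hPa: Δp = 170 hPa = 17000 Pa, q̄ = 0.0036 kg/kg → 0.0036 × 17000 / 9.8 = 6.24 mm
Layer 530–470 hPa: Δp = 60 hPa = 6000 Pa, q̄ = 0.0022 kg/kg → 0.0022 × 6000 / 9.8 = 1.35 mm
Layer 470–400 hPa: Δp = 70 hPa = 7000 Pa, q̄ = 0.0011 kg/kg → 0.0011 × 7000 / 9.8 = 0.79 mm
PW = 13.29 + 13.24 + 6.24 + 1.35 + 0.79 = 34.91 ≈ 34.9 mm.

PW ≈ 34.9 mm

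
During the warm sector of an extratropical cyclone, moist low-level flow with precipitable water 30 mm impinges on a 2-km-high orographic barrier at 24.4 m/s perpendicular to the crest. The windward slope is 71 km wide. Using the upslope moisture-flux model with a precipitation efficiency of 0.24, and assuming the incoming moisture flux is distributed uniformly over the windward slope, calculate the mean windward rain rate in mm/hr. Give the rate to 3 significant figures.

R ≈ 8.91 mm/hr

Incoming column moisture flux per unit ridge length: F = V × PW = 24.4 × 30 = 732 mm·m/s.
Spread over the 71 km slope with efficiency ε = 0.24: R = ε·F/W = 0.24 × 732 / 71000 m = 2.474e-03 mm/s.
R = 2.474e-03 × 3600 = 8.91 mm/hr.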